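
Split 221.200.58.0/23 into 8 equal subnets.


New prefix = 23 + 3 = 26
Each subnet has 64 addresses
  221.200.58.0/26
  221.200.58.64/26
  221.200.58.128/26
  221.200.58.192/26
  221.200.59.0/26
  221.200.59.64/26
  221.200.59.128/26
  221.200.59.192/26
Subnets: 221.200.58.0/26, 221.200.58.64/26, 221.200.58.128/26, 221.200.58.192/26, 221.200.59.0/26, 221.200.59.64/26, 221.200.59.128/26, 221.200.59.192/26


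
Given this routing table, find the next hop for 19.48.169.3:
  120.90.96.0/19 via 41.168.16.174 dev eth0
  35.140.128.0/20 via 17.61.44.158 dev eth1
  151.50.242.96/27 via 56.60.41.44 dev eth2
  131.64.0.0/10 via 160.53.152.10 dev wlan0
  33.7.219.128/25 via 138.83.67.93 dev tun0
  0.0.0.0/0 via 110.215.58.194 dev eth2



Longest prefix match for 19.48.169.3:
  /19 120.90.96.0: no
  /20 35.140.128.0: no
  /27 151.50.242.96: no
  /10 131.64.0.0: no
  /25 33.7.219.128: no
  /0 0.0.0.0: MATCH
Selected: next-hop 110.215.58.194 via eth2 (matched /0)


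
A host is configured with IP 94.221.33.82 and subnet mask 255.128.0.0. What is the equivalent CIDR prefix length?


Binary: 11111111.10000000.00000000.00000000
Count leading 1s
Prefix: /9


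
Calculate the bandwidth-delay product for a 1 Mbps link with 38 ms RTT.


BDP = bandwidth * RTT
= 1 Mbps * 38 ms
= 1 * 1e6 * 38 / 1000 bits
= 38000 bits
= 4750 bytes
= 4.6387 KB
BDP = 38000 bits (4750 bytes)


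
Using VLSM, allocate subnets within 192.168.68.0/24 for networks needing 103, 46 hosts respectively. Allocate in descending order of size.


103 hosts -> /25 (126 usable): 192.168.68.0/25
46 hosts -> /26 (62 usable): 192.168.68.128/26
Allocation: 192.168.68.0/25 (103 hosts, 126 usable); 192.168.68.128/26 (46 hosts, 62 usable)


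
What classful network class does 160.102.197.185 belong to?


First octet: 160
Binary: 10100000
10xxxxxx -> Class B (128-191)
Class B, default mask 255.255.0.0 (/16)


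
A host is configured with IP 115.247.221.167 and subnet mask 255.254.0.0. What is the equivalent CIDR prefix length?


Binary: 11111111.11111110.00000000.00000000
Count leading 1s
Prefix: /15


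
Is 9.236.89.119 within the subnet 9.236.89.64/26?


Subnet network: 9.236.89.64
Test IP AND mask: 9.236.89.64
Yes, 9.236.89.119 is in 9.236.89.64/26


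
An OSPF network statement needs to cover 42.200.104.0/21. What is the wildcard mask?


Subnet mask: 255.255.248.0
Wildcard = 255.255.255.255 - subnet mask
255 - 255 = 0
255 - 255 = 0
255 - 248 = 7
255 - 0 = 255
Wildcard: 0.0.7.255


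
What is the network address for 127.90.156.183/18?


IP:   01111111.01011010.10011100.10110111
Mask: 11111111.11111111.11000000.00000000
AND operation:
Net:  01111111.01011010.10000000.00000000
Network: 127.90.128.0/18


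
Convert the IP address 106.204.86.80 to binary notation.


106 = 01101010
204 = 11001100
86 = 01010110
80 = 01010000
Binary: 01101010.11001100.01010110.01010000


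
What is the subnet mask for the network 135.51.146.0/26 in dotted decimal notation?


/26 means 26 network bits, 6 host bits
Binary: 11111111111111111111111111000000
Mask: 255.255.255.192


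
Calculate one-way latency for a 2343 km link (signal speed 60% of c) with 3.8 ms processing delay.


Speed = 0.6 * 3e5 km/s = 180000 km/s
Propagation delay = 2343 / 180000 = 0.013 s = 13.0167 ms
Processing delay = 3.8 ms
Total one-way latency = 16.8167 ms


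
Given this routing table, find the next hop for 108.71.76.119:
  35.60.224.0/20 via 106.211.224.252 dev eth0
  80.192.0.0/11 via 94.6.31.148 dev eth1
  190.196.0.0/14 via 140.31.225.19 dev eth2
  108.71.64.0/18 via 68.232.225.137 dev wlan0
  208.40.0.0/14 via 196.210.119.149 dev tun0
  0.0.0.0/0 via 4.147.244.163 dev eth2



Longest prefix match for 108.71.76.119:
  /20 35.60.224.0: no
  /11 80.192.0.0: no
  /14 190.196.0.0: no
  /18 108.71.64.0: MATCH
  /14 208.40.0.0: no
  /0 0.0.0.0: MATCH
Selected: next-hop 68.232.225.137 via wlan0 (matched /18)


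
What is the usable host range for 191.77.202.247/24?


Network: 191.77.202.0
Broadcast: 191.77.202.255
First usable = network + 1
Last usable = broadcast - 1
Range: 191.77.202.1 to 191.77.202.254


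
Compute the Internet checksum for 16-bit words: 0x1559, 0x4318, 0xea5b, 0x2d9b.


Sum all words (with carry folding):
+ 0x1559 = 0x1559
+ 0x4318 = 0x5871
+ 0xea5b = 0x42cd
+ 0x2d9b = 0x7068
One's complement: ~0x7068
Checksum = 0x8f97


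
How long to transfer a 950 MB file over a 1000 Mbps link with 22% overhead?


Effective throughput = 1000 * (1 - 22/100) = 780 Mbps
File size in Mb = 950 * 8 = 7600 Mb
Time = 7600 / 780
Time = 9.7436 seconds


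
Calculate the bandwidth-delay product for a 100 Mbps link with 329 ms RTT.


BDP = bandwidth * RTT
= 100 Mbps * 329 ms
= 100 * 1e6 * 329 / 1000 bits
= 32900000 bits
= 4112500 bytes
= 4016.1133 KB
BDP = 32900000 bits (4112500 bytes)


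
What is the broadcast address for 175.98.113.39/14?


Network: 175.96.0.0/14
Host bits = 18
Set all host bits to 1:
Broadcast: 175.99.255.255


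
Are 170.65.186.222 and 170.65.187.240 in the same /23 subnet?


Mask: 255.255.254.0
170.65.186.222 AND mask = 170.65.186.0
170.65.187.240 AND mask = 170.65.186.0
Yes, same subnet (170.65.186.0)


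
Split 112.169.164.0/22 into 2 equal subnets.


New prefix = 22 + 1 = 23
Each subnet has 512 addresses
  112.169.164.0/23
  112.169.166.0/23
Subnets: 112.169.164.0/23, 112.169.166.0/23


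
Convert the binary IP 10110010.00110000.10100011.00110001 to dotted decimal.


10110010 = 178
00110000 = 48
10100011 = 163
00110001 = 49
IP: 178.48.163.49


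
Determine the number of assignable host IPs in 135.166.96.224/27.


Host bits = 32 - 27 = 5
Total addresses = 2^5 = 32
Usable = total - 2 (network and broadcast)
Usable hosts: 30


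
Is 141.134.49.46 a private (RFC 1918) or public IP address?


RFC 1918 private ranges:
  10.0.0.0/8 (10.0.0.0 - 10.255.255.255)
  172.16.0.0/12 (172.16.0.0 - 172.31.255.255)
  192.168.0.0/16 (192.168.0.0 - 192.168.255.255)
Public (not in any RFC 1918 range)


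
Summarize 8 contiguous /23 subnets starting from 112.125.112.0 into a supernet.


Original prefix: /23
Number of subnets: 8 = 2^3
New prefix = 23 - 3 = 20
Supernet: 112.125.112.0/20


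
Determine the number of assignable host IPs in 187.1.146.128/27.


Host bits = 32 - 27 = 5
Total addresses = 2^5 = 32
Usable = total - 2 (network and broadcast)
Usable hosts: 30


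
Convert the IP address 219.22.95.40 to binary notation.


219 = 11011011
22 = 00010110
95 = 01011111
40 = 00101000
Binary: 11011011.00010110.01011111.00101000


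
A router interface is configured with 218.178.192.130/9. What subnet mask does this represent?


/9 means 9 network bits, 23 host bits
Binary: 11111111100000000000000000000000
Mask: 255.128.0.0


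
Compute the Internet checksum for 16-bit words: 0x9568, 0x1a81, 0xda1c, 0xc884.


Sum all words (with carry folding):
+ 0x9568 = 0x9568
+ 0x1a81 = 0xafe9
+ 0xda1c = 0x8a06
+ 0xc884 = 0x528b
One's complement: ~0x528b
Checksum = 0xad74


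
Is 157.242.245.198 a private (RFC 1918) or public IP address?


RFC 1918 private ranges:
  10.0.0.0/8 (10.0.0.0 - 10.255.255.255)
  172.16.0.0/12 (172.16.0.0 - 172.31.255.255)
  192.168.0.0/16 (192.168.0.0 - 192.168.255.255)
Public (not in any RFC 1918 range)


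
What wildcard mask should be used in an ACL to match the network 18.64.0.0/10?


Subnet mask: 255.192.0.0
Wildcard = 255.255.255.255 - subnet mask
255 - 255 = 0
255 - 192 = 63
255 - 0 = 255
255 - 0 = 255
Wildcard: 0.63.255.255


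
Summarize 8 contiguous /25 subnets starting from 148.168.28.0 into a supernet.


Original prefix: /25
Number of subnets: 8 = 2^3
New prefix = 25 - 3 = 22
Supernet: 148.168.28.0/22


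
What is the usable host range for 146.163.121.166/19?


Network: 146.163.96.0
Broadcast: 146.163.127.255
First usable = network + 1
Last usable = broadcast - 1
Range: 146.163.96.1 to 146.163.127.254


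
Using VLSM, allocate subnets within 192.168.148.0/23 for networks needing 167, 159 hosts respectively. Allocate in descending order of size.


167 hosts -> /24 (254 usable): 192.168.148.0/24
159 hosts -> /24 (254 usable): 192.168.149.0/24
Allocation: 192.168.148.0/24 (167 hosts, 254 usable); 192.168.149.0/24 (159 hosts, 254 usable)


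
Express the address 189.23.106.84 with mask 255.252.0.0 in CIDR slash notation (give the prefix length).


Binary: 11111111.11111100.00000000.00000000
Count leading 1s
Prefix: /14


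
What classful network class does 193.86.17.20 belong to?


First octet: 193
Binary: 11000001
110xxxxx -> Class C (192-223)
Class C, default mask 255.255.255.0 (/24)


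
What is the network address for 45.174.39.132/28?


IP:   00101101.10101110.00100111.10000100
Mask: 11111111.11111111.11111111.11110000
AND operation:
Net:  00101101.10101110.00100111.10000000
Network: 45.174.39.128/28


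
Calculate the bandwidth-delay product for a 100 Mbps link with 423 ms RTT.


BDP = bandwidth * RTT
= 100 Mbps * 423 ms
= 100 * 1e6 * 423 / 1000 bits
= 42300000 bits
= 5287500 bytes
= 5163.5742 KB
BDP = 42300000 bits (5287500 bytes)


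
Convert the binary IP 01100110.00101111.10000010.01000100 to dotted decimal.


01100110 = 102
00101111 = 47
10000010 = 130
01000100 = 68
IP: 102.47.130.68


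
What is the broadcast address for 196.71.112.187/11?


Network: 196.64.0.0/11
Host bits = 21
Set all host bits to 1:
Broadcast: 196.95.255.255


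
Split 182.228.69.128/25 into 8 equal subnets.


New prefix = 25 + 3 = 28
Each subnet has 16 addresses
  182.228.69.128/28
  182.228.69.144/28
  182.228.69.160/28
  182.228.69.176/28
  182.228.69.192/28
  182.228.69.208/28
  182.228.69.224/28
  182.228.69.240/28
Subnets: 182.228.69.128/28, 182.228.69.144/28, 182.228.69.160/28, 182.228.69.176/28, 182.228.69.192/28, 182.228.69.208/28, 182.228.69.224/28, 182.228.69.240/28


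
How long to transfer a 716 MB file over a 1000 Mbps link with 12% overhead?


Effective throughput = 1000 * (1 - 12/100) = 880 Mbps
File size in Mb = 716 * 8 = 5728 Mb
Time = 5728 / 880
Time = 6.5091 seconds


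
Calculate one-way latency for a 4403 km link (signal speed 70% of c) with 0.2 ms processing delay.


Speed = 0.7 * 3e5 km/s = 210000 km/s
Propagation delay = 4403 / 210000 = 0.021 s = 20.9667 ms
Processing delay = 0.2 ms
Total one-way latency = 21.1667 ms


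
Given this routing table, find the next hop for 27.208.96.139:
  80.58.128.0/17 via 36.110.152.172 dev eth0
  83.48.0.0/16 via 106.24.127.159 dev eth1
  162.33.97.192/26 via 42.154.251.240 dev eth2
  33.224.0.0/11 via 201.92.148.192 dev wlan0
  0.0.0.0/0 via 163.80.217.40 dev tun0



Longest prefix match for 27.208.96.139:
  /17 80.58.128.0: no
  /16 83.48.0.0: no
  /26 162.33.97.192: no
  /11 33.224.0.0: no
  /0 0.0.0.0: MATCH
Selected: next-hop 163.80.217.40 via tun0 (matched /0)


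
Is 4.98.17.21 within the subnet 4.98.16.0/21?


Subnet network: 4.98.16.0
Test IP AND mask: 4.98.16.0
Yes, 4.98.17.21 is in 4.98.16.0/21


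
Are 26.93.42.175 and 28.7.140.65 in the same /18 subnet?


Mask: 255.255.192.0
26.93.42.175 AND mask = 26.93.0.0
28.7.140.65 AND mask = 28.7.128.0
No, different subnets (26.93.0.0 vs 28.7.128.0)


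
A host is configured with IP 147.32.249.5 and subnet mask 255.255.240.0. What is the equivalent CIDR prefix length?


Binary: 11111111.11111111.11110000.00000000
Count leading 1s
Prefix: /20


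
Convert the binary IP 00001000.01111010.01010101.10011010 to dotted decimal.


00001000 = 8
01111010 = 122
01010101 = 85
10011010 = 154
IP: 8.122.85.154


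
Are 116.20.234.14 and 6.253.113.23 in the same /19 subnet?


Mask: 255.255.224.0
116.20.234.14 AND mask = 116.20.224.0
6.253.113.23 AND mask = 6.253.96.0
No, different subnets (116.20.224.0 vs 6.253.96.0)


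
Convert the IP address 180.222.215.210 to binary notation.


180 = 10110100
222 = 11011110
215 = 11010111
210 = 11010010
Binary: 10110100.11011110.11010111.11010010


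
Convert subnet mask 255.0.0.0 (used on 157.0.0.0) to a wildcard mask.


Subnet mask: 255.0.0.0
Wildcard = 255.255.255.255 - subnet mask
255 - 255 = 0
255 - 0 = 255
255 - 0 = 255
255 - 0 = 255
Wildcard: 0.255.255.255


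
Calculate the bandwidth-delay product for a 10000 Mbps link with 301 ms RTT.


BDP = bandwidth * RTT
= 10000 Mbps * 301 ms
= 10000 * 1e6 * 301 / 1000 bits
= 3010000000 bits
= 376250000 bytes
= 367431.6406 KB
BDP = 3010000000 bits (376250000 bytes)


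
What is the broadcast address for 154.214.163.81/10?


Network: 154.192.0.0/10
Host bits = 22
Set all host bits to 1:
Broadcast: 154.255.255.255


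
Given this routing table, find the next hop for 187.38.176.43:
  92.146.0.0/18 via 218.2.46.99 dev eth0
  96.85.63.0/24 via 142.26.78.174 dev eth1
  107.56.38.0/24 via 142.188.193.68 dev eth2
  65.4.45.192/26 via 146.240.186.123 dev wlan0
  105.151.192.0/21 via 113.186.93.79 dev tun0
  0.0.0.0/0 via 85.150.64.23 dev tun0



Longest prefix match for 187.38.176.43:
  /18 92.146.0.0: no
  /24 96.85.63.0: no
  /24 107.56.38.0: no
  /26 65.4.45.192: no
  /21 105.151.192.0: no
  /0 0.0.0.0: MATCH
Selected: next-hop 85.150.64.23 via tun0 (matched /0)


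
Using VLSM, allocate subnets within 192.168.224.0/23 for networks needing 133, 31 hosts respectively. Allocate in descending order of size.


133 hosts -> /24 (254 usable): 192.168.224.0/24
31 hosts -> /26 (62 usable): 192.168.225.0/26
Allocation: 192.168.224.0/24 (133 hosts, 254 usable); 192.168.225.0/26 (31 hosts, 62 usable)


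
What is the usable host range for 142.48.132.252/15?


Network: 142.48.0.0
Broadcast: 142.49.255.255
First usable = network + 1
Last usable = broadcast - 1
Range: 142.48.0.1 to 142.49.255.254


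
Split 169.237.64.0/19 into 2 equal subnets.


New prefix = 19 + 1 = 20
Each subnet has 4096 addresses
  169.237.64.0/20
  169.237.80.0/20
Subnets: 169.237.64.0/20, 169.237.80.0/20


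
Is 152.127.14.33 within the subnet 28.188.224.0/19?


Subnet network: 28.188.224.0
Test IP AND mask: 152.127.0.0
No, 152.127.14.33 is not in 28.188.224.0/19


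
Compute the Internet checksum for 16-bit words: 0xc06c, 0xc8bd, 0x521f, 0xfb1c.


Sum all words (with carry folding):
+ 0xc06c = 0xc06c
+ 0xc8bd = 0x892a
+ 0x521f = 0xdb49
+ 0xfb1c = 0xd666
One's complement: ~0xd666
Checksum = 0x2999


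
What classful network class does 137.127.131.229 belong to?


First octet: 137
Binary: 10001001
10xxxxxx -> Class B (128-191)
Class B, default mask 255.255.0.0 (/16)


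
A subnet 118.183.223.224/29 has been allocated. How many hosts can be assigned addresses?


Host bits = 32 - 29 = 3
Total addresses = 2^3 = 8
Usable = total - 2 (network and broadcast)
Usable hosts: 6


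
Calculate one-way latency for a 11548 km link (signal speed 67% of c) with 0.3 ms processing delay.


Speed = 0.67 * 3e5 km/s = 201000 km/s
Propagation delay = 11548 / 201000 = 0.0575 s = 57.4527 ms
Processing delay = 0.3 ms
Total one-way latency = 57.7527 ms


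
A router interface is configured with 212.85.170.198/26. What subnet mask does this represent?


/26 means 26 network bits, 6 host bits
Binary: 11111111111111111111111111000000
Mask: 255.255.255.192


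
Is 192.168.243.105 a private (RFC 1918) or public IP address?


RFC 1918 private ranges:
  10.0.0.0/8 (10.0.0.0 - 10.255.255.255)
  172.16.0.0/12 (172.16.0.0 - 172.31.255.255)
  192.168.0.0/16 (192.168.0.0 - 192.168.255.255)
Private (in 192.168.0.0/16)


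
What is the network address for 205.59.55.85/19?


IP:   11001101.00111011.00110111.01010101
Mask: 11111111.11111111.11100000.00000000
AND operation:
Net:  11001101.00111011.00100000.00000000
Network: 205.59.32.0/19


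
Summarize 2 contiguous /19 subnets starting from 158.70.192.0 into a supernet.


Original prefix: /19
Number of subnets: 2 = 2^1
New prefix = 19 - 1 = 18
Supernet: 158.70.192.0/18


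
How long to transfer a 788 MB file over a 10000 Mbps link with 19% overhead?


Effective throughput = 10000 * (1 - 19/100) = 8100.0 Mbps
File size in Mb = 788 * 8 = 6304 Mb
Time = 6304 / 8100.0
Time = 0.7783 seconds


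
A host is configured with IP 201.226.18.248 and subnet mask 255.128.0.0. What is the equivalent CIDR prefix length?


Binary: 11111111.10000000.00000000.00000000
Count leading 1s
Prefix: /9


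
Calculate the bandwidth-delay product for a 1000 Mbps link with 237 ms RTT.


BDP = bandwidth * RTT
= 1000 Mbps * 237 ms
= 1000 * 1e6 * 237 / 1000 bits
= 237000000 bits
= 29625000 bytes
= 28930.6641 KB
BDP = 237000000 bits (29625000 bytes)


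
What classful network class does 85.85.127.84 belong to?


First octet: 85
Binary: 01010101
0xxxxxxx -> Class A (1-126)
Class A, default mask 255.0.0.0 (/8)


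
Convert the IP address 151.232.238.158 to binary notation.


151 = 10010111
232 = 11101000
238 = 11101110
158 = 10011110
Binary: 10010111.11101000.11101110.10011110


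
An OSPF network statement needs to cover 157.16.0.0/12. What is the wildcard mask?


Subnet mask: 255.240.0.0
Wildcard = 255.255.255.255 - subnet mask
255 - 255 = 0
255 - 240 = 15
255 - 0 = 255
255 - 0 = 255
Wildcard: 0.15.255.255


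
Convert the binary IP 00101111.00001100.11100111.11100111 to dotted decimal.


00101111 = 47
00001100 = 12
11100111 = 231
11100111 = 231
IP: 47.12.231.231


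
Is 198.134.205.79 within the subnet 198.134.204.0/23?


Subnet network: 198.134.204.0
Test IP AND mask: 198.134.204.0
Yes, 198.134.205.79 is in 198.134.204.0/23


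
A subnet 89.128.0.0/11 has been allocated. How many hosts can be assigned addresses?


Host bits = 32 - 11 = 21
Total addresses = 2^21 = 2097152
Usable = total - 2 (network and broadcast)
Usable hosts: 2097150


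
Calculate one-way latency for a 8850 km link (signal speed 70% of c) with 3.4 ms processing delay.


Speed = 0.7 * 3e5 km/s = 210000 km/s
Propagation delay = 8850 / 210000 = 0.0421 s = 42.1429 ms
Processing delay = 3.4 ms
Total one-way latency = 45.5429 ms


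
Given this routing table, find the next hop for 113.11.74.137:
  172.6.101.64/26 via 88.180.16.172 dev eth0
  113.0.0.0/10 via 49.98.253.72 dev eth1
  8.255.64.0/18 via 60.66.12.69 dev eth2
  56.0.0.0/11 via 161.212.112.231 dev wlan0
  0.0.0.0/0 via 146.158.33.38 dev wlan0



Longest prefix match for 113.11.74.137:
  /26 172.6.101.64: no
  /10 113.0.0.0: MATCH
  /18 8.255.64.0: no
  /11 56.0.0.0: no
  /0 0.0.0.0: MATCH
Selected: next-hop 49.98.253.72 via eth1 (matched /10)


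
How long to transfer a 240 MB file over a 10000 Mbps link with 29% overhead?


Effective throughput = 10000 * (1 - 29/100) = 7100 Mbps
File size in Mb = 240 * 8 = 1920 Mb
Time = 1920 / 7100
Time = 0.2704 seconds


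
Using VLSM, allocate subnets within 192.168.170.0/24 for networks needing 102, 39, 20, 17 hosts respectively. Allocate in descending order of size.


102 hosts -> /25 (126 usable): 192.168.170.0/25
39 hosts -> /26 (62 usable): 192.168.170.128/26
20 hosts -> /27 (30 usable): 192.168.170.192/27
17 hosts -> /27 (30 usable): 192.168.170.224/27
Allocation: 192.168.170.0/25 (102 hosts, 126 usable); 192.168.170.128/26 (39 hosts, 62 usable); 192.168.170.192/27 (20 hosts, 30 usable); 192.168.170.224/27 (17 hosts, 30 usable)


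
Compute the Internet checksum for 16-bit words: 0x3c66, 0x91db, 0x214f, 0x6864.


Sum all words (with carry folding):
+ 0x3c66 = 0x3c66
+ 0x91db = 0xce41
+ 0x214f = 0xef90
+ 0x6864 = 0x57f5
One's complement: ~0x57f5
Checksum = 0xa80a


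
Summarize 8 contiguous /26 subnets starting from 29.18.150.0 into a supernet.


Original prefix: /26
Number of subnets: 8 = 2^3
New prefix = 26 - 3 = 23
Supernet: 29.18.150.0/23


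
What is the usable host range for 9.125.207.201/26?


Network: 9.125.207.192
Broadcast: 9.125.207.255
First usable = network + 1
Last usable = broadcast - 1
Range: 9.125.207.193 to 9.125.207.254


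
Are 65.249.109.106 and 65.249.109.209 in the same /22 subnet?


Mask: 255.255.252.0
65.249.109.106 AND mask = 65.249.108.0
65.249.109.209 AND mask = 65.249.108.0
Yes, same subnet (65.249.108.0)


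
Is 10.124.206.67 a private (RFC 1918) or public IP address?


RFC 1918 private ranges:
  10.0.0.0/8 (10.0.0.0 - 10.255.255.255)
  172.16.0.0/12 (172.16.0.0 - 172.31.255.255)
  192.168.0.0/16 (192.168.0.0 - 192.168.255.255)
Private (in 10.0.0.0/8)


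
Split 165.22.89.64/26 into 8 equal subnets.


New prefix = 26 + 3 = 29
Each subnet has 8 addresses
  165.22.89.64/29
  165.22.89.72/29
  165.22.89.80/29
  165.22.89.88/29
  165.22.89.96/29
  165.22.89.104/29
  165.22.89.112/29
  165.22.89.120/29
Subnets: 165.22.89.64/29, 165.22.89.72/29, 165.22.89.80/29, 165.22.89.88/29, 165.22.89.96/29, 165.22.89.104/29, 165.22.89.112/29, 165.22.89.120/29


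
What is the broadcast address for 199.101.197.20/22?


Network: 199.101.196.0/22
Host bits = 10
Set all host bits to 1:
Broadcast: 199.101.199.255


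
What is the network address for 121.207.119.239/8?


IP:   01111001.11001111.01110111.11101111
Mask: 11111111.00000000.00000000.00000000
AND operation:
Net:  01111001.00000000.00000000.00000000
Network: 121.0.0.0/8


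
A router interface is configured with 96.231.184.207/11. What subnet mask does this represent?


/11 means 11 network bits, 21 host bits
Binary: 11111111111000000000000000000000
Mask: 255.224.0.0


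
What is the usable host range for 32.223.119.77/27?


Network: 32.223.119.64
Broadcast: 32.223.119.95
First usable = network + 1
Last usable = broadcast - 1
Range: 32.223.119.65 to 32.223.119.94


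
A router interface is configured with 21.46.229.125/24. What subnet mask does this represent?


/24 means 24 network bits, 8 host bits
Binary: 11111111111111111111111100000000
Mask: 255.255.255.0


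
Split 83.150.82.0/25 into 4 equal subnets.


New prefix = 25 + 2 = 27
Each subnet has 32 addresses
  83.150.82.0/27
  83.150.82.32/27
  83.150.82.64/27
  83.150.82.96/27
Subnets: 83.150.82.0/27, 83.150.82.32/27, 83.150.82.64/27, 83.150.82.96/27


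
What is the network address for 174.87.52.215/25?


IP:   10101110.01010111.00110100.11010111
Mask: 11111111.11111111.11111111.10000000
AND operation:
Net:  10101110.01010111.00110100.10000000
Network: 174.87.52.128/25


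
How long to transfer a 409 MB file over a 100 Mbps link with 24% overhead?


Effective throughput = 100 * (1 - 24/100) = 76 Mbps
File size in Mb = 409 * 8 = 3272 Mb
Time = 3272 / 76
Time = 43.0526 seconds


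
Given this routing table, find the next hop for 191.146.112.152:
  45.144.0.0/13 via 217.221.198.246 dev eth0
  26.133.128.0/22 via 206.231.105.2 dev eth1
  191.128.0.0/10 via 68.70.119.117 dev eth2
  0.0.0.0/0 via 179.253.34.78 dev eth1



Longest prefix match for 191.146.112.152:
  /13 45.144.0.0: no
  /22 26.133.128.0: no
  /10 191.128.0.0: MATCH
  /0 0.0.0.0: MATCH
Selected: next-hop 68.70.119.117 via eth2 (matched /10)


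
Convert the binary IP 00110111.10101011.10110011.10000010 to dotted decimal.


00110111 = 55
10101011 = 171
10110011 = 179
10000010 = 130
IP: 55.171.179.130


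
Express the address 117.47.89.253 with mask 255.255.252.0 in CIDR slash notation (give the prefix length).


Binary: 11111111.11111111.11111100.00000000
Count leading 1s
Prefix: /22


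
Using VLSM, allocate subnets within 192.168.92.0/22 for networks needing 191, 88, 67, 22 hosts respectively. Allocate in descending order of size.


191 hosts -> /24 (254 usable): 192.168.92.0/24
88 hosts -> /25 (126 usable): 192.168.93.0/25
67 hosts -> /25 (126 usable): 192.168.93.128/25
22 hosts -> /27 (30 usable): 192.168.94.0/27
Allocation: 192.168.92.0/24 (191 hosts, 254 usable); 192.168.93.0/25 (88 hosts, 126 usable); 192.168.93.128/25 (67 hosts, 126 usable); 192.168.94.0/27 (22 hosts, 30 usable)


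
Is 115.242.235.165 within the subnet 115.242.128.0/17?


Subnet network: 115.242.128.0
Test IP AND mask: 115.242.128.0
Yes, 115.242.235.165 is in 115.242.128.0/17


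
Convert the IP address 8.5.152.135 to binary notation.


8 = 00001000
5 = 00000101
152 = 10011000
135 = 10000111
Binary: 00001000.00000101.10011000.10000111


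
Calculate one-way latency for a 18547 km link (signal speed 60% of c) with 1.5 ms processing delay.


Speed = 0.6 * 3e5 km/s = 180000 km/s
Propagation delay = 18547 / 180000 = 0.103 s = 103.0389 ms
Processing delay = 1.5 ms
Total one-way latency = 104.5389 ms


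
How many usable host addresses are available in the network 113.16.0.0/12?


Host bits = 32 - 12 = 20
Total addresses = 2^20 = 1048576
Usable = total - 2 (network and broadcast)
Usable hosts: 1048574


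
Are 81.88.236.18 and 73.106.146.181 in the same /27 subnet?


Mask: 255.255.255.224
81.88.236.18 AND mask = 81.88.236.0
73.106.146.181 AND mask = 73.106.146.160
No, different subnets (81.88.236.0 vs 73.106.146.160)


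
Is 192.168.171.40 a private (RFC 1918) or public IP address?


RFC 1918 private ranges:
  10.0.0.0/8 (10.0.0.0 - 10.255.255.255)
  172.16.0.0/12 (172.16.0.0 - 172.31.255.255)
  192.168.0.0/16 (192.168.0.0 - 192.168.255.255)
Private (in 192.168.0.0/16)


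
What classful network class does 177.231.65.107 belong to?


First octet: 177
Binary: 10110001
10xxxxxx -> Class B (128-191)
Class B, default mask 255.255.0.0 (/16)


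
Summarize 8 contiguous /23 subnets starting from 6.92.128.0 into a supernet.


Original prefix: /23
Number of subnets: 8 = 2^3
New prefix = 23 - 3 = 20
Supernet: 6.92.128.0/20


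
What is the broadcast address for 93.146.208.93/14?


Network: 93.144.0.0/14
Host bits = 18
Set all host bits to 1:
Broadcast: 93.147.255.255


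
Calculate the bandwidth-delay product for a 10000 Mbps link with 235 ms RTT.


BDP = bandwidth * RTT
= 10000 Mbps * 235 ms
= 10000 * 1e6 * 235 / 1000 bits
= 2350000000 bits
= 293750000 bytes
= 286865.2344 KB
BDP = 2350000000 bits (293750000 bytes)


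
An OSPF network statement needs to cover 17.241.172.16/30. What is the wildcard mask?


Subnet mask: 255.255.255.252
Wildcard = 255.255.255.255 - subnet mask
255 - 255 = 0
255 - 255 = 0
255 - 255 = 0
255 - 252 = 3
Wildcard: 0.0.0.3


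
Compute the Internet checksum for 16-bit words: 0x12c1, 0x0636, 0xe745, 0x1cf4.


Sum all words (with carry folding):
+ 0x12c1 = 0x12c1
+ 0x0636 = 0x18f7
+ 0xe745 = 0x003d
+ 0x1cf4 = 0x1d31
One's complement: ~0x1d31
Checksum = 0xe2ce


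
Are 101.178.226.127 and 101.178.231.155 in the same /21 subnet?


Mask: 255.255.248.0
101.178.226.127 AND mask = 101.178.224.0
101.178.231.155 AND mask = 101.178.224.0
Yes, same subnet (101.178.224.0)


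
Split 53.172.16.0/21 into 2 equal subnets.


New prefix = 21 + 1 = 22
Each subnet has 1024 addresses
  53.172.16.0/22
  53.172.20.0/22
Subnets: 53.172.16.0/22, 53.172.20.0/22


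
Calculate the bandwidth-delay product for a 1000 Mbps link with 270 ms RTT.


BDP = bandwidth * RTT
= 1000 Mbps * 270 ms
= 1000 * 1e6 * 270 / 1000 bits
= 270000000 bits
= 33750000 bytes
= 32958.9844 KB
BDP = 270000000 bits (33750000 bytes)


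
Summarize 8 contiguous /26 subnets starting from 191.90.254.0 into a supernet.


Original prefix: /26
Number of subnets: 8 = 2^3
New prefix = 26 - 3 = 23
Supernet: 191.90.254.0/23


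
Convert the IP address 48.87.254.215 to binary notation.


48 = 00110000
87 = 01010111
254 = 11111110
215 = 11010111
Binary: 00110000.01010111.11111110.11010111


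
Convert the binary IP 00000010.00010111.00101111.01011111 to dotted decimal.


00000010 = 2
00010111 = 23
00101111 = 47
01011111 = 95
IP: 2.23.47.95


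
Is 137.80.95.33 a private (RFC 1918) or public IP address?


RFC 1918 private ranges:
  10.0.0.0/8 (10.0.0.0 - 10.255.255.255)
  172.16.0.0/12 (172.16.0.0 - 172.31.255.255)
  192.168.0.0/16 (192.168.0.0 - 192.168.255.255)
Public (not in any RFC 1918 range)


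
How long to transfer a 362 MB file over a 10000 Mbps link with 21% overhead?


Effective throughput = 10000 * (1 - 21/100) = 7900 Mbps
File size in Mb = 362 * 8 = 2896 Mb
Time = 2896 / 7900
Time = 0.3666 seconds


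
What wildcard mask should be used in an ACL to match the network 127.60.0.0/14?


Subnet mask: 255.252.0.0
Wildcard = 255.255.255.255 - subnet mask
255 - 255 = 0
255 - 252 = 3
255 - 0 = 255
255 - 0 = 255
Wildcard: 0.3.255.255


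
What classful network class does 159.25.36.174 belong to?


First octet: 159
Binary: 10011111
10xxxxxx -> Class B (128-191)
Class B, default mask 255.255.0.0 (/16)


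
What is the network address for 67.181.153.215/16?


IP:   01000011.10110101.10011001.11010111
Mask: 11111111.11111111.00000000.00000000
AND operation:
Net:  01000011.10110101.00000000.00000000
Network: 67.181.0.0/16


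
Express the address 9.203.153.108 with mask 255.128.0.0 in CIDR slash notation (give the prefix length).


Binary: 11111111.10000000.00000000.00000000
Count leading 1s
Prefix: /9


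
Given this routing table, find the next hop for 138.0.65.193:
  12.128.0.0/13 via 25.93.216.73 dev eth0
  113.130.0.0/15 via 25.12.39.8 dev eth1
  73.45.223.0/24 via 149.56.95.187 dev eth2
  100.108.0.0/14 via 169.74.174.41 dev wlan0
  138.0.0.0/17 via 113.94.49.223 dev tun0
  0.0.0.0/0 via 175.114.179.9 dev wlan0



Longest prefix match for 138.0.65.193:
  /13 12.128.0.0: no
  /15 113.130.0.0: no
  /24 73.45.223.0: no
  /14 100.108.0.0: no
  /17 138.0.0.0: MATCH
  /0 0.0.0.0: MATCH
Selected: next-hop 113.94.49.223 via tun0 (matched /17)


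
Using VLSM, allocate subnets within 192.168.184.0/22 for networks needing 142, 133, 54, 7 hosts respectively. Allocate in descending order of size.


142 hosts -> /24 (254 usable): 192.168.184.0/24
133 hosts -> /24 (254 usable): 192.168.185.0/24
54 hosts -> /26 (62 usable): 192.168.186.0/26
7 hosts -> /28 (14 usable): 192.168.186.64/28
Allocation: 192.168.184.0/24 (142 hosts, 254 usable); 192.168.185.0/24 (133 hosts, 254 usable); 192.168.186.0/26 (54 hosts, 62 usable); 192.168.186.64/28 (7 hosts, 14 usable)


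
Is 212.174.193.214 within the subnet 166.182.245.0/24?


Subnet network: 166.182.245.0
Test IP AND mask: 212.174.193.0
No, 212.174.193.214 is not in 166.182.245.0/24


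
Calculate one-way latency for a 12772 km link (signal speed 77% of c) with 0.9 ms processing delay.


Speed = 0.77 * 3e5 km/s = 231000 km/s
Propagation delay = 12772 / 231000 = 0.0553 s = 55.29 ms
Processing delay = 0.9 ms
Total one-way latency = 56.19 ms


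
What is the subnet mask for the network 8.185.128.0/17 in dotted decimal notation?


/17 means 17 network bits, 15 host bits
Binary: 11111111111111111000000000000000
Mask: 255.255.128.0


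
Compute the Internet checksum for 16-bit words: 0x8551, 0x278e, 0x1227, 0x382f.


Sum all words (with carry folding):
+ 0x8551 = 0x8551
+ 0x278e = 0xacdf
+ 0x1227 = 0xbf06
+ 0x382f = 0xf735
One's complement: ~0xf735
Checksum = 0x08ca


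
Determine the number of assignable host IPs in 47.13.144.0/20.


Host bits = 32 - 20 = 12
Total addresses = 2^12 = 4096
Usable = total - 2 (network and broadcast)
Usable hosts: 4094


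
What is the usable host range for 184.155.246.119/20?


Network: 184.155.240.0
Broadcast: 184.155.255.255
First usable = network + 1
Last usable = broadcast - 1
Range: 184.155.240.1 to 184.155.255.254


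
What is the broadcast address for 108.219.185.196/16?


Network: 108.219.0.0/16
Host bits = 16
Set all host bits to 1:
Broadcast: 108.219.255.255


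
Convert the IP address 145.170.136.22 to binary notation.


145 = 10010001
170 = 10101010
136 = 10001000
22 = 00010110
Binary: 10010001.10101010.10001000.00010110


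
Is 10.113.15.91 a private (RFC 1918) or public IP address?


RFC 1918 private ranges:
  10.0.0.0/8 (10.0.0.0 - 10.255.255.255)
  172.16.0.0/12 (172.16.0.0 - 172.31.255.255)
  192.168.0.0/16 (192.168.0.0 - 192.168.255.255)
Private (in 10.0.0.0/8)


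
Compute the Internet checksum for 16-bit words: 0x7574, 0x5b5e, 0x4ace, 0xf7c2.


Sum all words (with carry folding):
+ 0x7574 = 0x7574
+ 0x5b5e = 0xd0d2
+ 0x4ace = 0x1ba1
+ 0xf7c2 = 0x1364
One's complement: ~0x1364
Checksum = 0xec9b


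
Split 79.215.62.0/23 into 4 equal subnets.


New prefix = 23 + 2 = 25
Each subnet has 128 addresses
  79.215.62.0/25
  79.215.62.128/25
  79.215.63.0/25
  79.215.63.128/25
Subnets: 79.215.62.0/25, 79.215.62.128/25, 79.215.63.0/25, 79.215.63.128/25


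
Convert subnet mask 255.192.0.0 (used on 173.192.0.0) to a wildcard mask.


Subnet mask: 255.192.0.0
Wildcard = 255.255.255.255 - subnet mask
255 - 255 = 0
255 - 192 = 63
255 - 0 = 255
255 - 0 = 255
Wildcard: 0.63.255.255


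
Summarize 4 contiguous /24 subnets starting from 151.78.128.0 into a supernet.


Original prefix: /24
Number of subnets: 4 = 2^2
New prefix = 24 - 2 = 22
Supernet: 151.78.128.0/22


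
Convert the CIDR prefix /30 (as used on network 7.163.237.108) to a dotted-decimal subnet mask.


/30 means 30 network bits, 2 host bits
Binary: 11111111111111111111111111111100
Mask: 255.255.255.252


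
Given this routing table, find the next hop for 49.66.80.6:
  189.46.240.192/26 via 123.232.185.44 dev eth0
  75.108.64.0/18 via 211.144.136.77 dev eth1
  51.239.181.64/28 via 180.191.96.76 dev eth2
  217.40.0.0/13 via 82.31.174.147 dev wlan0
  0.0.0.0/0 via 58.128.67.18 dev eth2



Longest prefix match for 49.66.80.6:
  /26 189.46.240.192: no
  /18 75.108.64.0: no
  /28 51.239.181.64: no
  /13 217.40.0.0: no
  /0 0.0.0.0: MATCH
Selected: next-hop 58.128.67.18 via eth2 (matched /0)


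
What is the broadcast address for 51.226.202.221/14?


Network: 51.224.0.0/14
Host bits = 18
Set all host bits to 1:
Broadcast: 51.227.255.255


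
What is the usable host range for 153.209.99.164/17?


Network: 153.209.0.0
Broadcast: 153.209.127.255
First usable = network + 1
Last usable = broadcast - 1
Range: 153.209.0.1 to 153.209.127.254


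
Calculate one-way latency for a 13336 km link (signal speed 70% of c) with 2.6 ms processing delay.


Speed = 0.7 * 3e5 km/s = 210000 km/s
Propagation delay = 13336 / 210000 = 0.0635 s = 63.5048 ms
Processing delay = 2.6 ms
Total one-way latency = 66.1048 ms


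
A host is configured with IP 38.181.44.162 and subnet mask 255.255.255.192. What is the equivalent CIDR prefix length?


Binary: 11111111.11111111.11111111.11000000
Count leading 1s
Prefix: /26


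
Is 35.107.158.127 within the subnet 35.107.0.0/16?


Subnet network: 35.107.0.0
Test IP AND mask: 35.107.0.0
Yes, 35.107.158.127 is in 35.107.0.0/16


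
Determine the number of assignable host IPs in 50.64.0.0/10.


Host bits = 32 - 10 = 22
Total addresses = 2^22 = 4194304
Usable = total - 2 (network and broadcast)
Usable hosts: 4194302


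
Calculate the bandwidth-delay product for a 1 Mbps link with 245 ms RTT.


BDP = bandwidth * RTT
= 1 Mbps * 245 ms
= 1 * 1e6 * 245 / 1000 bits
= 245000 bits
= 30625 bytes
= 29.9072 KB
BDP = 245000 bits (30625 bytes)


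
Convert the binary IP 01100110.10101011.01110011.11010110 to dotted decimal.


01100110 = 102
10101011 = 171
01110011 = 115
11010110 = 214
IP: 102.171.115.214


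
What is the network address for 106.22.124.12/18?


IP:   01101010.00010110.01111100.00001100
Mask: 11111111.11111111.11000000.00000000
AND operation:
Net:  01101010.00010110.01000000.00000000
Network: 106.22.64.0/18


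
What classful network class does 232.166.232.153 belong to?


First octet: 232
Binary: 11101000
1110xxxx -> Class D (224-239)
Class D (multicast), default mask N/A


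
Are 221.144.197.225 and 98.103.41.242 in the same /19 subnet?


Mask: 255.255.224.0
221.144.197.225 AND mask = 221.144.192.0
98.103.41.242 AND mask = 98.103.32.0
No, different subnets (221.144.192.0 vs 98.103.32.0)


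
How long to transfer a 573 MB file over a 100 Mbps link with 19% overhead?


Effective throughput = 100 * (1 - 19/100) = 81 Mbps
File size in Mb = 573 * 8 = 4584 Mb
Time = 4584 / 81
Time = 56.5926 seconds


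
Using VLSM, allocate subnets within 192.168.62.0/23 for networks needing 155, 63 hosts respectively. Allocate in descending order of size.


155 hosts -> /24 (254 usable): 192.168.62.0/24
63 hosts -> /25 (126 usable): 192.168.63.0/25
Allocation: 192.168.62.0/24 (155 hosts, 254 usable); 192.168.63.0/25 (63 hosts, 126 usable)


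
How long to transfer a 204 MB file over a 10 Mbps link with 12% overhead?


Effective throughput = 10 * (1 - 12/100) = 8.8 Mbps
File size in Mb = 204 * 8 = 1632 Mb
Time = 1632 / 8.8
Time = 185.4545 seconds


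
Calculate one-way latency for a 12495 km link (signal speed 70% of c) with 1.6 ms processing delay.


Speed = 0.7 * 3e5 km/s = 210000 km/s
Propagation delay = 12495 / 210000 = 0.0595 s = 59.5 ms
Processing delay = 1.6 ms
Total one-way latency = 61.1 ms


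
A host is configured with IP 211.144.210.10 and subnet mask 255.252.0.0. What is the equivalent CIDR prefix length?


Binary: 11111111.11111100.00000000.00000000
Count leading 1s
Prefix: /14


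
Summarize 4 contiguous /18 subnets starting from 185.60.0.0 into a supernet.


Original prefix: /18
Number of subnets: 4 = 2^2
New prefix = 18 - 2 = 16
Supernet: 185.60.0.0/16


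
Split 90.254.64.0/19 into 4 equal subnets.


New prefix = 19 + 2 = 21
Each subnet has 2048 addresses
  90.254.64.0/21
  90.254.72.0/21
  90.254.80.0/21
  90.254.88.0/21
Subnets: 90.254.64.0/21, 90.254.72.0/21, 90.254.80.0/21, 90.254.88.0/21


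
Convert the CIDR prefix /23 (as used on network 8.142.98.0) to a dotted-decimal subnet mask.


/23 means 23 network bits, 9 host bits
Binary: 11111111111111111111111000000000
Mask: 255.255.254.0


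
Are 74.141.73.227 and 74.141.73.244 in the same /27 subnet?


Mask: 255.255.255.224
74.141.73.227 AND mask = 74.141.73.224
74.141.73.244 AND mask = 74.141.73.224
Yes, same subnet (74.141.73.224)


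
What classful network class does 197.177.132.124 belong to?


First octet: 197
Binary: 11000101
110xxxxx -> Class C (192-223)
Class C, default mask 255.255.255.0 (/24)


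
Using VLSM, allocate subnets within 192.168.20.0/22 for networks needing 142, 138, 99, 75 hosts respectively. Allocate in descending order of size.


142 hosts -> /24 (254 usable): 192.168.20.0/24
138 hosts -> /24 (254 usable): 192.168.21.0/24
99 hosts -> /25 (126 usable): 192.168.22.0/25
75 hosts -> /25 (126 usable): 192.168.22.128/25
Allocation: 192.168.20.0/24 (142 hosts, 254 usable); 192.168.21.0/24 (138 hosts, 254 usable); 192.168.22.0/25 (99 hosts, 126 usable); 192.168.22.128/25 (75 hosts, 126 usable)


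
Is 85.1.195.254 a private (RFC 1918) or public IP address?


RFC 1918 private ranges:
  10.0.0.0/8 (10.0.0.0 - 10.255.255.255)
  172.16.0.0/12 (172.16.0.0 - 172.31.255.255)
  192.168.0.0/16 (192.168.0.0 - 192.168.255.255)
Public (not in any RFC 1918 range)


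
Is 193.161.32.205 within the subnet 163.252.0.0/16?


Subnet network: 163.252.0.0
Test IP AND mask: 193.161.0.0
No, 193.161.32.205 is not in 163.252.0.0/16


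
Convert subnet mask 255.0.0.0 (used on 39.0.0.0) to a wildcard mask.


Subnet mask: 255.0.0.0
Wildcard = 255.255.255.255 - subnet mask
255 - 255 = 0
255 - 0 = 255
255 - 0 = 255
255 - 0 = 255
Wildcard: 0.255.255.255


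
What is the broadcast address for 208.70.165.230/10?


Network: 208.64.0.0/10
Host bits = 22
Set all host bits to 1:
Broadcast: 208.127.255.255


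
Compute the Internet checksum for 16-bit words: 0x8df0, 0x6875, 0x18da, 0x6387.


Sum all words (with carry folding):
+ 0x8df0 = 0x8df0
+ 0x6875 = 0xf665
+ 0x18da = 0x0f40
+ 0x6387 = 0x72c7
One's complement: ~0x72c7
Checksum = 0x8d38


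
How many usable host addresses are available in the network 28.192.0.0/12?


Host bits = 32 - 12 = 20
Total addresses = 2^20 = 1048576
Usable = total - 2 (network and broadcast)
Usable hosts: 1048574


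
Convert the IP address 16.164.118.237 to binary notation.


16 = 00010000
164 = 10100100
118 = 01110110
237 = 11101101
Binary: 00010000.10100100.01110110.11101101
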